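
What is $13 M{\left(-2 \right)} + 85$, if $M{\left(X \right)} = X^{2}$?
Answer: $137$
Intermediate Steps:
$13 M{\left(-2 \right)} + 85 = 13 \left(-2\right)^{2} + 85 = 13 \cdot 4 + 85 = 52 + 85 = 137$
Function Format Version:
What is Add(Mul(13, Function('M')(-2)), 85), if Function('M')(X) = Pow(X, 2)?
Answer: 137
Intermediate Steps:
Add(Mul(13, Function('M')(-2)), 85) = Add(Mul(13, Pow(-2, 2)), 85) = Add(Mul(13, 4), 85) = Add(52, 85) = 137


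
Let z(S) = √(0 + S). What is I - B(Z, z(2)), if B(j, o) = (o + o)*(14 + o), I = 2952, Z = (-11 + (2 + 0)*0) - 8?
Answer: 2948 - 28*√2 ≈ 2908.4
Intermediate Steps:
z(S) = √S
Z = -19 (Z = (-11 + 2*0) - 8 = (-11 + 0) - 8 = -11 - 8 = -19)
B(j, o) = 2*o*(14 + o) (B(j, o) = (2*o)*(14 + o) = 2*o*(14 + o))
I - B(Z, z(2)) = 2952 - 2*√2*(14 + √2)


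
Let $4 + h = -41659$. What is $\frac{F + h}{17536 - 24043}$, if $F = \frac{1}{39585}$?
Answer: $\frac{1649229854}{257579595} \approx 6.4028$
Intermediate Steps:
$h = -41663$ ($h = -4 - 41659 = -41663$)
$F = \frac{1}{39585} \approx 2.5262 \cdot 10^{-5}$
$\frac{F + h}{17536 - 24043} = \frac{\frac{1}{39585} - 41663}{17536 - 24043} = - \frac{1649229854}{39585 \left(-6507\right)} = \left(- \frac{1649229854}{39585}\right) \left(- \frac{1}{6507}\right) = \frac{1649229854}{257579595}$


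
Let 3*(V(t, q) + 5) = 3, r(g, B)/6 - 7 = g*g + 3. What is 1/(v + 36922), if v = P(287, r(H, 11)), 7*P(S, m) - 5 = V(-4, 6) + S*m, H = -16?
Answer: 7/716507 ≈ 9.7696e-6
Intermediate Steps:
r(g, B) = 60 + 6*g**2 (r(g, B) = 42 + 6*(g*g + 3) = 42 + 6*(g**2 + 3) = 42 + 6*(3 + g**2) = 42 + (18 + 6*g**2) = 60 + 6*g**2)
V(t, q) = -4 (V(t, q) = -5 + (1/3)*3 = -5 + 1 = -4)
P(S, m) = 1/7 + S*m/7 (P(S, m) = 5/7 + (-4 + S*m)/7 = 5/7 + (-4/7 + S*m/7) = 1/7 + S*m/7)
v = 458053/7 (v = 1/7 + (1/7)*287*(60 + 6*(-16)**2) = 1/7 + (1/7)*287*(60 + 6*256) = 1/7 + (1/7)*287*(60 + 1536) = 1/7 + (1/7)*287*1596 = 1/7 + 65436 = 458053/7 ≈ 65436.)
1/(v + 36922) = 1/(458053/7 + 36922) = 1/(716507/7) = 7/716507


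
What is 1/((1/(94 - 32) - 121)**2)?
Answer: 3844/56265001 ≈ 6.8319e-5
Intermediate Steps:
1/((1/(94 - 32) - 121)**2) = 1/((1/62 - 121)**2) = 1/((-7501/62)**2) = 1/(56265001/3844) = 3844/56265001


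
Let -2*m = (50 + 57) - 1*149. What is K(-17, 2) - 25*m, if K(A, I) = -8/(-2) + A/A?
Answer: -520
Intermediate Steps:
m = 21 (m = -((50 + 57) - 1*149)/2 = -(107 - 149)/2 = -½*(-42) = 21)
K(A, I) = 5 (K(A, I) = -8*(-½) + 1 = 4 + 1 = 5)
K(-17, 2) - 25*m = 5 - 25*21 = 5 - 525 = -520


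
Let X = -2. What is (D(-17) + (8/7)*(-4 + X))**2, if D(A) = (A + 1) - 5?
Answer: 38025/49 ≈ 776.02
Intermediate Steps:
D(A) = -4 + A (D(A) = (1 + A) - 5 = -4 + A)
(D(-17) + (8/7)*(-4 + X))**2 = ((-4 - 17) + (8/7)*(-4 - 2))**2 = (-21 + (8*(1/7))*(-6))**2 = (-21 + (8/7)*(-6))**2 = (-21 - 48/7)**2 = (-195/7)**2 = 38025/49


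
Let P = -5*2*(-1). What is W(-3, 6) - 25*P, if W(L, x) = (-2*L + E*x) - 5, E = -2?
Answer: -261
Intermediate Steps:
P = 10 (P = -10*(-1) = 10)
W(L, x) = -5 - 2*L - 2*x (W(L, x) = (-2*L - 2*x) - 5 = -5 - 2*L - 2*x)
W(-3, 6) - 25*P = (-5 - 2*(-3) - 2*6) - 25*10 = (-5 + 6 - 12) - 250 = -11 - 250 = -261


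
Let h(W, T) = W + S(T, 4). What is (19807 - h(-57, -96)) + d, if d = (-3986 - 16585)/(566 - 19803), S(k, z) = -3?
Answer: 382202050/19237 ≈ 19868.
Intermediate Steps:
d = 20571/19237 (d = -20571/(-19237) = -20571*(-1/19237) = 20571/19237 ≈ 1.0693)
h(W, T) = -3 + W (h(W, T) = W - 3 = -3 + W)
(19807 - h(-57, -96)) + d = (19807 - (-3 - 57)) + 20571/19237 = (19807 - 1*(-60)) + 20571/19237 = (19807 + 60) + 20571/19237 = 19867 + 20571/19237 = 382202050/19237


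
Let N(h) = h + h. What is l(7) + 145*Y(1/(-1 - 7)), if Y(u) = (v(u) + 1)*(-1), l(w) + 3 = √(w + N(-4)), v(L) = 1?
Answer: -293 + I ≈ -293.0 + 1.0*I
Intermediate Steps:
N(h) = 2*h
l(w) = -3 + √(-8 + w) (l(w) = -3 + √(w + 2*(-4)) = -3 + √(w - 8) = -3 + √(-8 + w))
Y(u) = -2 (Y(u) = (1 + 1)*(-1) = 2*(-1) = -2)
l(7) + 145*Y(1/(-1 - 7)) = (-3 + √(-8 + 7)) + 145*(-2) = (-3 + √(-1)) - 290 = (-3 + I) - 290 = -293 + I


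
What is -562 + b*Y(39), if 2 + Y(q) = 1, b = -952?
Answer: 390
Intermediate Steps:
Y(q) = -1 (Y(q) = -2 + 1 = -1)
-562 + b*Y(39) = -562 - 952*(-1) = -562 + 952 = 390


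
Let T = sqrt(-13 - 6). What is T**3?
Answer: -19*I*sqrt(19) ≈ -82.819*I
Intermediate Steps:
T = I*sqrt(19) (T = sqrt(-19) = I*sqrt(19) ≈ 4.3589*I)
T**3 = (I*sqrt(19))**3 = -19*I*sqrt(19)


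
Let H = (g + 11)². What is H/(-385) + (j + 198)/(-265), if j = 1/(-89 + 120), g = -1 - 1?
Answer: -605786/632555 ≈ -0.95768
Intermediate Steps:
g = -2
j = 1/31 ≈ 0.032258
H = 81 (H = (-2 + 11)² = 9² = 81)
H/(-385) + (j + 198)/(-265) = 81/(-385) + (1/31 + 198)/(-265) = 81*(-1/385) + (6139/31)*(-1/265) = -81/385 - 6139/8215 = -605786/632555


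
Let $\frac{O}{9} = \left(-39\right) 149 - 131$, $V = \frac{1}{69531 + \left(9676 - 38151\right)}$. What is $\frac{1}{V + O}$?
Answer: $- \frac{41056}{2195592767} \approx -1.8699 \cdot 10^{-5}$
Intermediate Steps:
$V = \frac{1}{41056}$ ($V = \frac{1}{69531 + \left(9676 - 38151\right)} = \frac{1}{69531 - 28475} = \frac{1}{41056} \approx 2.4357 \cdot 10^{-5}$)
$O = -53478$ ($O = 9 \left(\left(-39\right) 149 - 131\right) = 9 \left(-5811 - 131\right) = 9 \left(-5942\right) = -53478$)
$\frac{1}{V + O} = \frac{1}{\frac{1}{41056} - 53478} = \frac{1}{- \frac{2195592767}{41056}} = - \frac{41056}{2195592767}$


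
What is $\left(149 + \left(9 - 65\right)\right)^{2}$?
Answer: $8649$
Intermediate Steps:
$\left(149 + \left(9 - 65\right)\right)^{2} = \left(149 - 56\right)^{2} = 93^{2} = 8649$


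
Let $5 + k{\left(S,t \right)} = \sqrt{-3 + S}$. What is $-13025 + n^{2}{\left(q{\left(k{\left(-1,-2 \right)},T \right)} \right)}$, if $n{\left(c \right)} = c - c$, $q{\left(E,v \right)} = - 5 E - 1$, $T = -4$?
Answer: $-13025$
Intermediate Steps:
$k{\left(S,t \right)} = -5 + \sqrt{-3 + S}$
$q{\left(E,v \right)} = -1 - 5 E$
$n{\left(c \right)} = 0$
$-13025 + n^{2}{\left(q{\left(k{\left(-1,-2 \right)},T \right)} \right)} = -13025 + 0^{2} = -13025 + 0 = -13025$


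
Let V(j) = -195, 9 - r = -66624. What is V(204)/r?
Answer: -65/22211 ≈ -0.0029265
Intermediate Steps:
r = 66633 (r = 9 - 1*(-66624) = 9 + 66624 = 66633)
V(204)/r = -195/66633 = -195*1/66633 = -65/22211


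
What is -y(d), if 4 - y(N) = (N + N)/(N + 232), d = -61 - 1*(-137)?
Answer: -270/77 ≈ -3.5065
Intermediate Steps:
d = 76 (d = -61 + 137 = 76)
y(N) = 4 - 2*N/(232 + N) (y(N) = 4 - (N + N)/(N + 232) = 4 - 2*N/(232 + N))
-y(d) = -2*(464 + 76)/(232 + 76) = -2*540/308 = -1*270/77 = -270/77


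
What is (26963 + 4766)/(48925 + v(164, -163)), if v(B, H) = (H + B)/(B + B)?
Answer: 10407112/16047401 ≈ 0.64852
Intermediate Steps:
v(B, H) = (B + H)/(2*B) (v(B, H) = (B + H)/((2*B)) = (B + H)*(1/(2*B)) = (B + H)/(2*B))
(26963 + 4766)/(48925 + v(164, -163)) = (26963 + 4766)/(48925 + (½)*(164 - 163)/164) = 31729/(48925 + (½)*(1/164)*1) = 31729/(48925 + 1/328) = 31729/(16047401/328) = 31729*(328/16047401) = 10407112/16047401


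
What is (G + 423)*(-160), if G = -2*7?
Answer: -65440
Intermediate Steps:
G = -14
(G + 423)*(-160) = (-14 + 423)*(-160) = 409*(-160) = -65440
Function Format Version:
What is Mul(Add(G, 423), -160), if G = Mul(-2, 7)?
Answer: -65440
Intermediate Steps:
G = -14
Mul(Add(G, 423), -160) = Mul(Add(-14, 423), -160) = Mul(409, -160) = -65440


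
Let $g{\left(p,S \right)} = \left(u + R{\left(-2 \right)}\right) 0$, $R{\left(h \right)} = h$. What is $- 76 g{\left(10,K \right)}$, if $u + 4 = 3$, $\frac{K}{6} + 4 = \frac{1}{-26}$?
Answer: $0$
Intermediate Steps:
$K = - \frac{315}{13}$ ($K = -24 + \frac{6}{-26} = -24 + 6 \left(- \frac{1}{26}\right) = -24 - \frac{3}{13} = - \frac{315}{13} \approx -24.231$)
$u = -1$ ($u = -4 + 3 = -1$)
$g{\left(p,S \right)} = 0$ ($g{\left(p,S \right)} = \left(-1 - 2\right) 0 = \left(-3\right) 0 = 0$)
$- 76 g{\left(10,K \right)} = \left(-76\right) 0 = 0$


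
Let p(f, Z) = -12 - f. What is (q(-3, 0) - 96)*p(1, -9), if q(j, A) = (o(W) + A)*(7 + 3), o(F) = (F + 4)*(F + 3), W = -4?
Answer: 1248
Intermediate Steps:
o(F) = (3 + F)*(4 + F) (o(F) = (4 + F)*(3 + F) = (3 + F)*(4 + F))
q(j, A) = 10*A (q(j, A) = ((12 + (-4)² + 7*(-4)) + A)*(7 + 3) = ((12 + 16 - 28) + A)*10 = (0 + A)*10 = A*10 = 10*A)
(q(-3, 0) - 96)*p(1, -9) = (10*0 - 96)*(-12 - 1*1) = (0 - 96)*(-12 - 1) = -96*(-13) = 1248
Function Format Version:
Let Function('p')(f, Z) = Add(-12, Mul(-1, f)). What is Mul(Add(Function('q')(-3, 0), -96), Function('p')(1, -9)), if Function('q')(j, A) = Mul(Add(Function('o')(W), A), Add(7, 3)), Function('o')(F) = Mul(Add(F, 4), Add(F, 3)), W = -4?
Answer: 1248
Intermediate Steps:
Function('o')(F) = Mul(Add(3, F), Add(4, F)) (Function('o')(F) = Mul(Add(4, F), Add(3, F)) = Mul(Add(3, F), Add(4, F)))
Function('q')(j, A) = Mul(10, A) (Function('q')(j, A) = Mul(Add(Add(12, Pow(-4, 2), Mul(7, -4)), A), Add(7, 3)) = Mul(Add(Add(12, 16, -28), A), 10) = Mul(Add(0, A), 10) = Mul(A, 10) = Mul(10, A))
Mul(Add(Function('q')(-3, 0), -96), Function('p')(1, -9)) = Mul(Add(Mul(10, 0), -96), Add(-12, Mul(-1, 1))) = Mul(Add(0, -96), Add(-12, -1)) = Mul(-96, -13) = 1248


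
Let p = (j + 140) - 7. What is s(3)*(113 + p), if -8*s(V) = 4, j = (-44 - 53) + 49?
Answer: -99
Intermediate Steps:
j = -48 (j = -97 + 49 = -48)
s(V) = -½ (s(V) = -⅛*4 = -½)
p = 85 (p = (-48 + 140) - 7 = 92 - 7 = 85)
s(3)*(113 + p) = -(113 + 85)/2 = -½*198 = -99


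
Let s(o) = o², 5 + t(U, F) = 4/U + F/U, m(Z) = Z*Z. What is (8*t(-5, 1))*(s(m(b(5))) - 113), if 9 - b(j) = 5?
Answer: -6864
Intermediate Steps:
b(j) = 4 (b(j) = 9 - 1*5 = 9 - 5 = 4)
m(Z) = Z²
t(U, F) = -5 + 4/U + F/U (t(U, F) = -5 + (4/U + F/U) = -5 + 4/U + F/U)
(8*t(-5, 1))*(s(m(b(5))) - 113) = (8*((4 + 1 - 5*(-5))/(-5)))*((4²)² - 113) = (8*(-(4 + 1 + 25)/5))*(16² - 113) = (8*(-⅕*30))*(256 - 113) = (8*(-6))*143 = -48*143 = -6864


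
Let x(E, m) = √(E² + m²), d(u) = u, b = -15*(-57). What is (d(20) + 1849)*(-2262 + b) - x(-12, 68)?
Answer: -2629683 - 4*√298 ≈ -2.6298e+6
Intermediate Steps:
b = 855
(d(20) + 1849)*(-2262 + b) - x(-12, 68) = (20 + 1849)*(-2262 + 855) - √((-12)² + 68²) = 1869*(-1407) - √(144 + 4624) = -2629683 - √4768 = -2629683 - 4*√298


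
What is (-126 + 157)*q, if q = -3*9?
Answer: -837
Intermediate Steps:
q = -27
(-126 + 157)*q = (-126 + 157)*(-27) = 31*(-27) = -837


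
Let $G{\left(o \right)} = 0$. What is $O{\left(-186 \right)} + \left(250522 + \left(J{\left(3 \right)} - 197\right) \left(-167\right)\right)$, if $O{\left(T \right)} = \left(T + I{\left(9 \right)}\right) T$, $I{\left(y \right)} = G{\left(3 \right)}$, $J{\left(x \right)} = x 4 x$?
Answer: $312005$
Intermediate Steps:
$J{\left(x \right)} = 4 x^{2}$ ($J{\left(x \right)} = 4 x x = 4 x^{2}$)
$I{\left(y \right)} = 0$
$O{\left(T \right)} = T^{2}$ ($O{\left(T \right)} = \left(T + 0\right) T = T T = T^{2}$)
$O{\left(-186 \right)} + \left(250522 + \left(J{\left(3 \right)} - 197\right) \left(-167\right)\right) = \left(-186\right)^{2} + \left(250522 + \left(4 \cdot 3^{2} - 197\right) \left(-167\right)\right) = 34596 + \left(250522 + \left(4 \cdot 9 - 197\right) \left(-167\right)\right) = 34596 + \left(250522 + \left(36 - 197\right) \left(-167\right)\right) = 34596 + \left(250522 - -26887\right) = 34596 + \left(250522 + 26887\right) = 34596 + 277409 = 312005$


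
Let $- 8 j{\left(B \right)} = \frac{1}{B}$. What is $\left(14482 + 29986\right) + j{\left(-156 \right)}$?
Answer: $\frac{55496065}{1248} \approx 44468.0$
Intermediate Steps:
$j{\left(B \right)} = - \frac{1}{8 B}$
$\left(14482 + 29986\right) + j{\left(-156 \right)} = \left(14482 + 29986\right) - \frac{1}{8 \left(-156\right)} = 44468 - - \frac{1}{1248} = 44468 + \frac{1}{1248} = \frac{55496065}{1248}$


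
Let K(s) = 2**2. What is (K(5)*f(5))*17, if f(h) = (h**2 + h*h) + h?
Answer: 3740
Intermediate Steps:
K(s) = 4
f(h) = h + 2*h**2 (f(h) = (h**2 + h**2) + h = 2*h**2 + h = h + 2*h**2)
(K(5)*f(5))*17 = (4*(5*(1 + 2*5)))*17 = (4*(5*(1 + 10)))*17 = (4*(5*11))*17 = (4*55)*17 = 220*17 = 3740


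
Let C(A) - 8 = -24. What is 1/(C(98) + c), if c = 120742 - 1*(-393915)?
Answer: 1/514641 ≈ 1.9431e-6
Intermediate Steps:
C(A) = -16 (C(A) = 8 - 24 = -16)
c = 514657 (c = 120742 + 393915 = 514657)
1/(C(98) + c) = 1/(-16 + 514657) = 1/514641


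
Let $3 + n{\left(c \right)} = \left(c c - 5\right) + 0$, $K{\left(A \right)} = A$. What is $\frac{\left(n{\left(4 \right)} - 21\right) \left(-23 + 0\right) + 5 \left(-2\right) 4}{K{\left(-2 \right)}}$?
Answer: $- \frac{259}{2} \approx -129.5$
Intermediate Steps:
$n{\left(c \right)} = -8 + c^{2}$ ($n{\left(c \right)} = -3 + \left(\left(c c - 5\right) + 0\right) = -3 + \left(\left(c^{2} - 5\right) + 0\right) = -3 + \left(\left(-5 + c^{2}\right) + 0\right) = -3 + \left(-5 + c^{2}\right) = -8 + c^{2}$)
$\frac{\left(n{\left(4 \right)} - 21\right) \left(-23 + 0\right) + 5 \left(-2\right) 4}{K{\left(-2 \right)}} = \frac{\left(\left(-8 + 4^{2}\right) - 21\right) \left(-23 + 0\right) + 5 \left(-2\right) 4}{-2} = - \frac{\left(\left(-8 + 16\right) - 21\right) \left(-23\right) - 40}{2} = - \frac{\left(8 - 21\right) \left(-23\right) - 40}{2} = - \frac{\left(-13\right) \left(-23\right) - 40}{2} = - \frac{299 - 40}{2} = \left(- \frac{1}{2}\right) 259 = - \frac{259}{2}$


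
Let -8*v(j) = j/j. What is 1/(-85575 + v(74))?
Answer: -8/684601 ≈ -1.1686e-5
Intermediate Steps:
v(j) = -⅛ (v(j) = -j/(8*j) = -⅛*1 = -⅛)
1/(-85575 + v(74)) = 1/(-85575 - ⅛) = 1/(-684601/8) = -8/684601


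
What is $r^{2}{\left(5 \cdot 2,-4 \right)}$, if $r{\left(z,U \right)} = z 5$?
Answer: $2500$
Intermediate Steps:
$r{\left(z,U \right)} = 5 z$
$r^{2}{\left(5 \cdot 2,-4 \right)} = \left(5 \cdot 5 \cdot 2\right)^{2} = \left(5 \cdot 10\right)^{2} = 50^{2} = 2500$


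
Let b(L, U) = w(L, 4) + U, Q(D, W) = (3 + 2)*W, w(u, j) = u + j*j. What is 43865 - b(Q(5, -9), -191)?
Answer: 44085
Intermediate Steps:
w(u, j) = u + j²
Q(D, W) = 5*W
b(L, U) = 16 + L + U (b(L, U) = (L + 4²) + U = (L + 16) + U = (16 + L) + U = 16 + L + U)
43865 - b(Q(5, -9), -191) = 43865 - (16 + 5*(-9) - 191) = 43865 - (16 - 45 - 191) = 43865 - 1*(-220) = 43865 + 220 = 44085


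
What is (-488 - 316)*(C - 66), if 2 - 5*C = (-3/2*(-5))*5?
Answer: 293862/5 ≈ 58772.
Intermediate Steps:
C = -71/10 (C = ⅖ - -3/2*(-5)*5/5 = ⅖ - -3*½*(-5)*5/5 = ⅖ - (-3/2*(-5))*5/5 = ⅖ - 3*5/2 = ⅖ - ⅕*75/2 = ⅖ - 15/2 = -71/10 ≈ -7.1000)
(-488 - 316)*(C - 66) = (-488 - 316)*(-71/10 - 66) = -804*(-731/10) = 293862/5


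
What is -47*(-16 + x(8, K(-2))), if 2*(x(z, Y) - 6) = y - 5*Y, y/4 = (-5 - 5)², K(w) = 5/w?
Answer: -36895/4 ≈ -9223.8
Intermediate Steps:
y = 400 (y = 4*(-5 - 5)² = 4*(-10)² = 4*100 = 400)
x(z, Y) = 206 - 5*Y/2 (x(z, Y) = 6 + (400 - 5*Y)/2 = 6 + (200 - 5*Y/2) = 206 - 5*Y/2)
-47*(-16 + x(8, K(-2))) = -47*(-16 + (206 - 25/(2*(-2)))) = -47*(-16 + (206 - 25*(-1)/(2*2))) = -47*(-16 + (206 - 5/2*(-5/2))) = -47*(-16 + (206 + 25/4)) = -47*(-16 + 849/4) = -47*785/4 = -36895/4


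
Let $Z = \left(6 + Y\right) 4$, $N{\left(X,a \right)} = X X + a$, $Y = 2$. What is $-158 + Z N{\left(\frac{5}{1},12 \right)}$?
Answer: $1026$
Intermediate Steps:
$N{\left(X,a \right)} = a + X^{2}$ ($N{\left(X,a \right)} = X^{2} + a = a + X^{2}$)
$Z = 32$ ($Z = \left(6 + 2\right) 4 = 8 \cdot 4 = 32$)
$-158 + Z N{\left(\frac{5}{1},12 \right)} = -158 + 32 \left(12 + \left(\frac{5}{1}\right)^{2}\right) = -158 + 32 \left(12 + \left(5 \cdot 1\right)^{2}\right) = -158 + 32 \left(12 + 5^{2}\right) = -158 + 32 \left(12 + 25\right) = -158 + 32 \cdot 37 = -158 + 1184 = 1026$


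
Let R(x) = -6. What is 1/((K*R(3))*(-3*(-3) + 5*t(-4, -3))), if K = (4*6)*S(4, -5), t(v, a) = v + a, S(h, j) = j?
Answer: -1/18720 ≈ -5.3419e-5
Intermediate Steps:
t(v, a) = a + v
K = -120 (K = (4*6)*(-5) = 24*(-5) = -120)
1/((K*R(3))*(-3*(-3) + 5*t(-4, -3))) = 1/((-120*(-6))*(-3*(-3) + 5*(-3 - 4))) = 1/(720*(9 + 5*(-7))) = 1/(720*(9 - 35)) = 1/(720*(-26)) = 1/(-18720) = -1/18720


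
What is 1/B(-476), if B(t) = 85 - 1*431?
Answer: -1/346 ≈ -0.0028902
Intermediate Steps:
B(t) = -346 (B(t) = 85 - 431 = -346)
1/B(-476) = 1/(-346) = -1/346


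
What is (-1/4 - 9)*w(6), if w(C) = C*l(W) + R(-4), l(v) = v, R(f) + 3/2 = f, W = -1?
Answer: 851/8 ≈ 106.38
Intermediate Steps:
R(f) = -3/2 + f
w(C) = -11/2 - C (w(C) = C*(-1) + (-3/2 - 4) = -C - 11/2 = -11/2 - C)
(-1/4 - 9)*w(6) = (-1/4 - 9)*(-11/2 - 1*6) = ((¼)*(-1) - 9)*(-11/2 - 6) = (-¼ - 9)*(-23/2) = -37/4*(-23/2) = 851/8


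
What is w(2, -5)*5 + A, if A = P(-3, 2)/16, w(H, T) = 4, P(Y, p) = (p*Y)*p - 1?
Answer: 307/16 ≈ 19.188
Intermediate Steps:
P(Y, p) = -1 + Y*p² (P(Y, p) = (Y*p)*p - 1 = Y*p² - 1 = -1 + Y*p²)
A = -13/16 (A = (-1 - 3*2²)/16 = (-1 - 3*4)*(1/16) = (-1 - 12)*(1/16) = -13*1/16 = -13/16 ≈ -0.81250)
w(2, -5)*5 + A = 4*5 - 13/16 = 20 - 13/16 = 307/16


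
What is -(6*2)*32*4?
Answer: -1536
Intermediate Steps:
-(6*2)*32*4 = -12*32*4 = -384*4 = -1*1536 = -1536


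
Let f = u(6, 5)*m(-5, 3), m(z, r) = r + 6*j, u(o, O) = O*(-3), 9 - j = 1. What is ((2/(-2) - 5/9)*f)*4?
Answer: 4760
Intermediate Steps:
j = 8 (j = 9 - 1*1 = 9 - 1 = 8)
u(o, O) = -3*O
m(z, r) = 48 + r (m(z, r) = r + 6*8 = r + 48 = 48 + r)
f = -765 (f = (-3*5)*(48 + 3) = -15*51 = -765)
((2/(-2) - 5/9)*f)*4 = ((2/(-2) - 5/9)*(-765))*4 = ((2*(-½) - 5*⅑)*(-765))*4 = ((-1 - 5/9)*(-765))*4 = -14/9*(-765)*4 = 1190*4 = 4760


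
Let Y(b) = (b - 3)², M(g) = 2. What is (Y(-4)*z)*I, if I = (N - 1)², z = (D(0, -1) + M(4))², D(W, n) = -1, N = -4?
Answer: 1225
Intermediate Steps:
Y(b) = (-3 + b)²
z = 1 (z = (-1 + 2)² = 1² = 1)
I = 25 (I = (-4 - 1)² = (-5)² = 25)
(Y(-4)*z)*I = ((-3 - 4)²*1)*25 = ((-7)²*1)*25 = (49*1)*25 = 49*25 = 1225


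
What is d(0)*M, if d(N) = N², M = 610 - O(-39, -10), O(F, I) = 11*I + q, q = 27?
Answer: 0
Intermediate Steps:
O(F, I) = 27 + 11*I (O(F, I) = 11*I + 27 = 27 + 11*I)
M = 693 (M = 610 - (27 + 11*(-10)) = 610 - (27 - 110) = 610 - 1*(-83) = 610 + 83 = 693)
d(0)*M = 0²*693 = 0*693 = 0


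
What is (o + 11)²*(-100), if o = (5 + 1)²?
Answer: -220900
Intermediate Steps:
o = 36 (o = 6² = 36)
(o + 11)²*(-100) = (36 + 11)²*(-100) = 47²*(-100) = 2209*(-100) = -220900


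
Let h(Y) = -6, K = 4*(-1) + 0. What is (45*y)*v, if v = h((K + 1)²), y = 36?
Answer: -9720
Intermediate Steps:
K = -4 (K = -4 + 0 = -4)
v = -6
(45*y)*v = (45*36)*(-6) = 1620*(-6) = -9720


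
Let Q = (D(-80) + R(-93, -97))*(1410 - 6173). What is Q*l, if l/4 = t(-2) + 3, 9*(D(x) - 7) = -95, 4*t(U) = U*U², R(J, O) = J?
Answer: 16556188/9 ≈ 1.8396e+6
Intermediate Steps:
t(U) = U³/4 (t(U) = (U*U²)/4 = U³/4)
D(x) = -32/9 (D(x) = 7 + (⅑)*(-95) = 7 - 95/9 = -32/9)
l = 4 (l = 4*((¼)*(-2)³ + 3) = 4*((¼)*(-8) + 3) = 4*(-2 + 3) = 4*1 = 4)
Q = 4139047/9 (Q = (-32/9 - 93)*(1410 - 6173) = -869/9*(-4763) = 4139047/9 ≈ 4.5989e+5)
Q*l = (4139047/9)*4 = 16556188/9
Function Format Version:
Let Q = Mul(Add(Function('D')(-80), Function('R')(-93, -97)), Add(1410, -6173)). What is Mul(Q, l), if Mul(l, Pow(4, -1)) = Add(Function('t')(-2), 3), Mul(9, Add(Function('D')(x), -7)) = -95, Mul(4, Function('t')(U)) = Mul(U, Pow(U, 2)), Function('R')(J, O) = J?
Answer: Rational(16556188, 9) ≈ 1.8396e+6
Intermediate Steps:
Function('t')(U) = Mul(Rational(1, 4), Pow(U, 3)) (Function('t')(U) = Mul(Rational(1, 4), Mul(U, Pow(U, 2))) = Mul(Rational(1, 4), Pow(U, 3)))
Function('D')(x) = Rational(-32, 9) (Function('D')(x) = Add(7, Mul(Rational(1, 9), -95)) = Add(7, Rational(-95, 9)) = Rational(-32, 9))
l = 4 (l = Mul(4, Add(Mul(Rational(1, 4), Pow(-2, 3)), 3)) = Mul(4, Add(Mul(Rational(1, 4), -8), 3)) = Mul(4, Add(-2, 3)) = Mul(4, 1) = 4)
Q = Rational(4139047, 9) (Q = Mul(Add(Rational(-32, 9), -93), Add(1410, -6173)) = Mul(Rational(-869, 9), -4763) = Rational(4139047, 9) ≈ 4.5989e+5)
Mul(Q, l) = Mul(Rational(4139047, 9), 4) = Rational(16556188, 9)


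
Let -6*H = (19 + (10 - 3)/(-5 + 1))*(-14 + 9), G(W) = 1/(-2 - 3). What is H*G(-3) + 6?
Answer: 25/8 ≈ 3.1250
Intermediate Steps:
G(W) = -⅕ (G(W) = 1/(-5) = -⅕)
H = 115/8 (H = -(19 + (10 - 3)/(-5 + 1))*(-14 + 9)/6 = -(19 + 7/(-4))*(-5)/6 = -(19 + 7*(-¼))*(-5)/6 = -(19 - 7/4)*(-5)/6 = -23*(-5)/8 = -⅙*(-345/4) = 115/8 ≈ 14.375)
H*G(-3) + 6 = (115/8)*(-⅕) + 6 = -23/8 + 6 = 25/8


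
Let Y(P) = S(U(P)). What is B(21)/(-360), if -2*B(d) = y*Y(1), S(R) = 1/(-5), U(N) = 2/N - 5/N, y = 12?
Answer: -1/300 ≈ -0.0033333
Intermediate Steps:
U(N) = -3/N
S(R) = -⅕ (S(R) = 1*(-⅕) = -⅕)
Y(P) = -⅕
B(d) = 6/5 (B(d) = -6*(-1)/5 = -½*(-12/5) = 6/5)
B(21)/(-360) = (6/5)/(-360) = (6/5)*(-1/360) = -1/300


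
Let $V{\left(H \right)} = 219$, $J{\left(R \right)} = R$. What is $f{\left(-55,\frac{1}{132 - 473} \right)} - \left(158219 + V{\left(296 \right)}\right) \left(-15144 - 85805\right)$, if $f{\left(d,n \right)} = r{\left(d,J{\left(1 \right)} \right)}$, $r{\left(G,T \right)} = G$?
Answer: $15994157607$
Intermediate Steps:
$f{\left(d,n \right)} = d$
$f{\left(-55,\frac{1}{132 - 473} \right)} - \left(158219 + V{\left(296 \right)}\right) \left(-15144 - 85805\right) = -55 - \left(158219 + 219\right) \left(-15144 - 85805\right) = -55 - 158438 \left(-100949\right) = -55 - -15994157662 = -55 + 15994157662 = 15994157607$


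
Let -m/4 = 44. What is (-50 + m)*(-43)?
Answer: 9718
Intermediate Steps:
m = -176 (m = -4*44 = -176)
(-50 + m)*(-43) = (-50 - 176)*(-43) = -226*(-43) = 9718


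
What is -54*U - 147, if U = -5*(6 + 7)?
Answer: 3363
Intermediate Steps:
U = -65 (U = -5*13 = -65)
-54*U - 147 = -54*(-65) - 147 = 3510 - 147 = 3363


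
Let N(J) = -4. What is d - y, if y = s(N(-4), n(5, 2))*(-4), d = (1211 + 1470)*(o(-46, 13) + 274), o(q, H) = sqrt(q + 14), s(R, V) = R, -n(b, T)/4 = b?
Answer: 734578 + 10724*I*sqrt(2) ≈ 7.3458e+5 + 15166.0*I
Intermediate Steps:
n(b, T) = -4*b
o(q, H) = sqrt(14 + q)
d = 734594 + 10724*I*sqrt(2) (d = (1211 + 1470)*(sqrt(14 - 46) + 274) = 2681*(sqrt(-32) + 274) = 2681*(4*I*sqrt(2) + 274) = 2681*(274 + 4*I*sqrt(2)) = 734594 + 10724*I*sqrt(2) ≈ 7.3459e+5 + 15166.0*I)
y = 16 (y = -4*(-4) = 16)
d - y = (734594 + 10724*I*sqrt(2)) - 1*16 = (734594 + 10724*I*sqrt(2)) - 16 = 734578 + 10724*I*sqrt(2)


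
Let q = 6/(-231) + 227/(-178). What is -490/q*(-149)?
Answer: -200135012/3567 ≈ -56107.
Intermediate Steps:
q = -17835/13706 (q = 6*(-1/231) + 227*(-1/178) = -2/77 - 227/178 = -17835/13706 ≈ -1.3013)
-490/q*(-149) = -490/(-17835/13706)*(-149) = -490*(-13706/17835)*(-149) = (1343188/3567)*(-149) = -200135012/3567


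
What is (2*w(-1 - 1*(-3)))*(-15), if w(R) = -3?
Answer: 90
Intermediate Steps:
(2*w(-1 - 1*(-3)))*(-15) = (2*(-3))*(-15) = -6*(-15) = 90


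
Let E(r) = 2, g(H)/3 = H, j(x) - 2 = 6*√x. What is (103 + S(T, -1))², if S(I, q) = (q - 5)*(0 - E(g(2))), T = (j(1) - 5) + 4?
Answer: 13225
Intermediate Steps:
j(x) = 2 + 6*√x
g(H) = 3*H
T = 7 (T = ((2 + 6*√1) - 5) + 4 = ((2 + 6*1) - 5) + 4 = ((2 + 6) - 5) + 4 = (8 - 5) + 4 = 3 + 4 = 7)
S(I, q) = 10 - 2*q (S(I, q) = (q - 5)*(0 - 1*2) = (-5 + q)*(0 - 2) = (-5 + q)*(-2) = 10 - 2*q)
(103 + S(T, -1))² = (103 + (10 - 2*(-1)))² = (103 + (10 + 2))² = (103 + 12)² = 115² = 13225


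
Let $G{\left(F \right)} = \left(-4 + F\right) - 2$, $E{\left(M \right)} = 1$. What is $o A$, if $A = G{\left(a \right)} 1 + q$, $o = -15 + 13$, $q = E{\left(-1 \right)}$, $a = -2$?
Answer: $14$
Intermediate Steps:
$q = 1$
$G{\left(F \right)} = -6 + F$
$o = -2$
$A = -7$ ($A = \left(-6 - 2\right) 1 + 1 = \left(-8\right) 1 + 1 = -8 + 1 = -7$)
$o A = \left(-2\right) \left(-7\right) = 14$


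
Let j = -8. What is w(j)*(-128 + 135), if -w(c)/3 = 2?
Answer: -42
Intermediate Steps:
w(c) = -6 (w(c) = -3*2 = -6)
w(j)*(-128 + 135) = -6*(-128 + 135) = -6*7 = -42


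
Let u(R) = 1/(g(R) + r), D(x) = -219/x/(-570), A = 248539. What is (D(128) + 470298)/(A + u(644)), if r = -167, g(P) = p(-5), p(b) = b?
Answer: 491818839619/259912138560 ≈ 1.8923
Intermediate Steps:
g(P) = -5
D(x) = 73/(190*x) (D(x) = -219/x*(-1/570) = 73/(190*x))
u(R) = -1/172 (u(R) = 1/(-5 - 167) = 1/(-172) = -1/172)
(D(128) + 470298)/(A + u(644)) = ((73/190)/128 + 470298)/(248539 - 1/172) = ((73/190)*(1/128) + 470298)/(42748707/172) = (73/24320 + 470298)*(172/42748707) = (11437647433/24320)*(172/42748707) = 491818839619/259912138560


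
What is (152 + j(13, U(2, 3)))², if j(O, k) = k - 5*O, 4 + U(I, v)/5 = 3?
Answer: 6724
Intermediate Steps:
U(I, v) = -5 (U(I, v) = -20 + 5*3 = -20 + 15 = -5)
(152 + j(13, U(2, 3)))² = (152 + (-5 - 5*13))² = (152 + (-5 - 65))² = (152 - 70)² = 82² = 6724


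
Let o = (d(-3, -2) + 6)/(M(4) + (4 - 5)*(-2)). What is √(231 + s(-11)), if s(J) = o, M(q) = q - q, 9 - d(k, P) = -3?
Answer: 4*√15 ≈ 15.492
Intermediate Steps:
d(k, P) = 12 (d(k, P) = 9 - 1*(-3) = 9 + 3 = 12)
M(q) = 0
o = 9 (o = (12 + 6)/(0 + (4 - 5)*(-2)) = 18/(0 - 1*(-2)) = 18/(0 + 2) = 18/2 = 18*(½) = 9)
s(J) = 9
√(231 + s(-11)) = √(231 + 9) = √240 = 4*√15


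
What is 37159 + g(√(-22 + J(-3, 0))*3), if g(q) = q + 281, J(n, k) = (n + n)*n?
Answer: 37440 + 6*I ≈ 37440.0 + 6.0*I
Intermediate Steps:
J(n, k) = 2*n² (J(n, k) = (2*n)*n = 2*n²)
g(q) = 281 + q
37159 + g(√(-22 + J(-3, 0))*3) = 37159 + (281 + √(-22 + 2*(-3)²)*3) = 37159 + (281 + √(-22 + 2*9)*3) = 37159 + (281 + √(-22 + 18)*3) = 37159 + (281 + √(-4)*3) = 37159 + (281 + (2*I)*3) = 37159 + (281 + 6*I) = 37440 + 6*I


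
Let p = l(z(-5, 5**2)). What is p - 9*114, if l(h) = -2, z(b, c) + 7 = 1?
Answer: -1028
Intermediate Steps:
z(b, c) = -6 (z(b, c) = -7 + 1 = -6)
p = -2
p - 9*114 = -2 - 9*114 = -2 - 1026 = -1028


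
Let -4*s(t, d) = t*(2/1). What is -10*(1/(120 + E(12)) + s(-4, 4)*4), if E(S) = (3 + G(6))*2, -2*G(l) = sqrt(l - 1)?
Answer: -1270940/15871 - 10*sqrt(5)/15871 ≈ -80.081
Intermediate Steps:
s(t, d) = -t/2 (s(t, d) = -t*2/1/4 = -t*2*1/4 = -t*2/4 = -t/2)
G(l) = -sqrt(-1 + l)/2 (G(l) = -sqrt(l - 1)/2 = -sqrt(-1 + l)/2)
E(S) = 6 - sqrt(5) (E(S) = (3 - sqrt(-1 + 6)/2)*2 = (3 - sqrt(5)/2)*2 = 6 - sqrt(5))
-10*(1/(120 + E(12)) + s(-4, 4)*4) = -10*(1/(120 + (6 - sqrt(5))) - 1/2*(-4)*4) = -10*(1/(126 - sqrt(5)) + 2*4) = -10*(1/(126 - sqrt(5)) + 8) = -10*(8 + 1/(126 - sqrt(5))) = -80 - 10/(126 - sqrt(5))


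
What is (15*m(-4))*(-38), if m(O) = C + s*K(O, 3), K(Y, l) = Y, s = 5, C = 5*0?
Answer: 11400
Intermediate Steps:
C = 0
m(O) = 5*O (m(O) = 0 + 5*O = 5*O)
(15*m(-4))*(-38) = (15*(5*(-4)))*(-38) = (15*(-20))*(-38) = -300*(-38) = 11400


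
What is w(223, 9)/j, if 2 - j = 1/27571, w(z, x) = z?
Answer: 6148333/55141 ≈ 111.50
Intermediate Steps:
j = 55141/27571 (j = 2 - 1/27571 = 55141/27571 ≈ 2.0000)
w(223, 9)/j = 223/(55141/27571) = 223*(27571/55141) = 6148333/55141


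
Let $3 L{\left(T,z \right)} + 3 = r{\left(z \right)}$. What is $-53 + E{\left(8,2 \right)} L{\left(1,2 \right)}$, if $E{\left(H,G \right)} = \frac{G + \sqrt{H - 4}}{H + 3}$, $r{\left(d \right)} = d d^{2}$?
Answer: $- \frac{1729}{33} \approx -52.394$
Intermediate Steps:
$r{\left(d \right)} = d^{3}$
$L{\left(T,z \right)} = -1 + \frac{z^{3}}{3}$
$E{\left(H,G \right)} = \frac{G + \sqrt{-4 + H}}{3 + H}$
$-53 + E{\left(8,2 \right)} L{\left(1,2 \right)} = -53 + \frac{2 + \sqrt{-4 + 8}}{3 + 8} \left(-1 + \frac{2^{3}}{3}\right) = -53 + \frac{2 + \sqrt{4}}{11} \left(-1 + \frac{1}{3} \cdot 8\right) = -53 + \frac{2 + 2}{11} \left(-1 + \frac{8}{3}\right) = -53 + \frac{1}{11} \cdot 4 \cdot \frac{5}{3} = -53 + \frac{4}{11} \cdot \frac{5}{3} = -53 + \frac{20}{33} = - \frac{1729}{33}$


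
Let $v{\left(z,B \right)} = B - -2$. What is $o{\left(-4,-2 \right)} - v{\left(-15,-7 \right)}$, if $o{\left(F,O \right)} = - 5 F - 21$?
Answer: $4$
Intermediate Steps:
$v{\left(z,B \right)} = 2 + B$ ($v{\left(z,B \right)} = B + 2 = 2 + B$)
$o{\left(F,O \right)} = -21 - 5 F$
$o{\left(-4,-2 \right)} - v{\left(-15,-7 \right)} = \left(-21 - -20\right) - \left(2 - 7\right) = \left(-21 + 20\right) - -5 = -1 + 5 = 4$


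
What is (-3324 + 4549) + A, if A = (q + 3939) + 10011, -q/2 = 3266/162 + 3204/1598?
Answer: 979241767/64719 ≈ 15131.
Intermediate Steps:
q = -2869058/64719 (q = -2*(3266/162 + 3204/1598) = -2*(3266*(1/162) + 3204*(1/1598)) = -2*(1633/81 + 1602/799) = -2*1434529/64719 = -2869058/64719 ≈ -44.331)
A = 899960992/64719 (A = (-2869058/64719 + 3939) + 10011 = 252059083/64719 + 10011 = 899960992/64719 ≈ 13906.)
(-3324 + 4549) + A = (-3324 + 4549) + 899960992/64719 = 1225 + 899960992/64719 = 979241767/64719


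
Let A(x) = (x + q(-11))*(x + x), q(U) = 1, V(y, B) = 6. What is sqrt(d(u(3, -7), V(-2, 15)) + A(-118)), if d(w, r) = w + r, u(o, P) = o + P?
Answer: sqrt(27614) ≈ 166.17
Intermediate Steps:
A(x) = 2*x*(1 + x) (A(x) = (x + 1)*(x + x) = (1 + x)*(2*x) = 2*x*(1 + x))
u(o, P) = P + o
d(w, r) = r + w
sqrt(d(u(3, -7), V(-2, 15)) + A(-118)) = sqrt((6 + (-7 + 3)) + 2*(-118)*(1 - 118)) = sqrt((6 - 4) + 2*(-118)*(-117)) = sqrt(2 + 27612) = sqrt(27614)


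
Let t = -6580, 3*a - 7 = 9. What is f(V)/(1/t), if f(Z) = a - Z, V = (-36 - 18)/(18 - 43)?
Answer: -313208/15 ≈ -20881.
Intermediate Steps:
a = 16/3 (a = 7/3 + (⅓)*9 = 7/3 + 3 = 16/3 ≈ 5.3333)
V = 54/25 (V = -54/(-25) = -54*(-1/25) = 54/25 ≈ 2.1600)
f(Z) = 16/3 - Z
f(V)/(1/t) = (16/3 - 1*54/25)/(1/(-6580)) = (16/3 - 54/25)/(-1/6580) = (238/75)*(-6580) = -313208/15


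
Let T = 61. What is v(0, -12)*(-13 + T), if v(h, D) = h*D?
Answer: 0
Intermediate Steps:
v(h, D) = D*h
v(0, -12)*(-13 + T) = (-12*0)*(-13 + 61) = 0*48 = 0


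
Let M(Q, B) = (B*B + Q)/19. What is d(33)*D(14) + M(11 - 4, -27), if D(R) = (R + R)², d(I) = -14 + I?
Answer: 283760/19 ≈ 14935.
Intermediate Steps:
M(Q, B) = Q/19 + B²/19 (M(Q, B) = (B² + Q)*(1/19) = (Q + B²)*(1/19) = Q/19 + B²/19)
D(R) = 4*R² (D(R) = (2*R)² = 4*R²)
d(33)*D(14) + M(11 - 4, -27) = (-14 + 33)*(4*14²) + ((11 - 4)/19 + (1/19)*(-27)²) = 19*(4*196) + ((1/19)*7 + (1/19)*729) = 19*784 + (7/19 + 729/19) = 14896 + 736/19 = 283760/19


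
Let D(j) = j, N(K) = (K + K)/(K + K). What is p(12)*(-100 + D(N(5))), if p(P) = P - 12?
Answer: 0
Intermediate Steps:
N(K) = 1 (N(K) = (2*K)/((2*K)) = (2*K)*(1/(2*K)) = 1)
p(P) = -12 + P
p(12)*(-100 + D(N(5))) = (-12 + 12)*(-100 + 1) = 0*(-99) = 0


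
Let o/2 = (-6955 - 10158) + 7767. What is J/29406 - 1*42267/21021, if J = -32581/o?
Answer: -595683730897/296265097128 ≈ -2.0106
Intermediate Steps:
o = -18692 (o = 2*((-6955 - 10158) + 7767) = 2*(-17113 + 7767) = 2*(-9346) = -18692)
J = 32581/18692 (J = -32581/(-18692) = -32581*(-1/18692) = 32581/18692 ≈ 1.7430)
J/29406 - 1*42267/21021 = (32581/18692)/29406 - 1*42267/21021 = (32581/18692)*(1/29406) - 42267*1/21021 = 32581/549656952 - 14089/7007 = -595683730897/296265097128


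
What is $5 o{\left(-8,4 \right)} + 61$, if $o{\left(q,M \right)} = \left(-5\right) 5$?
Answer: $-64$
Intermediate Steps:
$o{\left(q,M \right)} = -25$
$5 o{\left(-8,4 \right)} + 61 = 5 \left(-25\right) + 61 = -125 + 61 = -64$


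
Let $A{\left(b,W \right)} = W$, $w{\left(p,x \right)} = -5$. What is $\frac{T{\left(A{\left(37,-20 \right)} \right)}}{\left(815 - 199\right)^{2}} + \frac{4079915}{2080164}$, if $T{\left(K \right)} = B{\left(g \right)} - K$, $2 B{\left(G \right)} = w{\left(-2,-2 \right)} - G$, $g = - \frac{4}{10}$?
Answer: $\frac{3870462612857}{1973326776960} \approx 1.9614$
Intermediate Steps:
$g = - \frac{2}{5}$ ($g = \left(-4\right) \frac{1}{10} = - \frac{2}{5} \approx -0.4$)
$B{\left(G \right)} = - \frac{5}{2} - \frac{G}{2}$ ($B{\left(G \right)} = \frac{-5 - G}{2} = - \frac{5}{2} - \frac{G}{2}$)
$T{\left(K \right)} = - \frac{23}{10} - K$ ($T{\left(K \right)} = \left(- \frac{5}{2} - - \frac{1}{5}\right) - K = \left(- \frac{5}{2} + \frac{1}{5}\right) - K = - \frac{23}{10} - K$)
$\frac{T{\left(A{\left(37,-20 \right)} \right)}}{\left(815 - 199\right)^{2}} + \frac{4079915}{2080164} = \frac{- \frac{23}{10} - -20}{\left(815 - 199\right)^{2}} + \frac{4079915}{2080164} = \frac{- \frac{23}{10} + 20}{616^{2}} + 4079915 \cdot \frac{1}{2080164} = \frac{177}{10 \cdot 379456} + \frac{4079915}{2080164} = \frac{177}{10} \cdot \frac{1}{379456} + \frac{4079915}{2080164} = \frac{177}{3794560} + \frac{4079915}{2080164} = \frac{3870462612857}{1973326776960}$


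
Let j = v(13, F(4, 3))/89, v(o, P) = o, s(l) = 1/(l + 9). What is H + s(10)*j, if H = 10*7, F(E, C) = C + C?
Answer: 118383/1691 ≈ 70.008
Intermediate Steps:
F(E, C) = 2*C
H = 70
s(l) = 1/(9 + l)
j = 13/89 ≈ 0.14607
H + s(10)*j = 70 + (13/89)/(9 + 10) = 70 + (13/89)/19 = 70 + (1/19)*(13/89) = 70 + 13/1691 = 118383/1691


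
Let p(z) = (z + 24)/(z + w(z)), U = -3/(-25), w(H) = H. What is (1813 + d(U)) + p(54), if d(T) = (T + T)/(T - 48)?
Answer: 4342039/2394 ≈ 1813.7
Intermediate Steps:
U = 3/25 (U = -3*(-1/25) = 3/25 ≈ 0.12000)
p(z) = (24 + z)/(2*z) (p(z) = (z + 24)/(z + z) = (24 + z)/((2*z)) = (24 + z)*(1/(2*z)) = (24 + z)/(2*z))
d(T) = 2*T/(-48 + T) (d(T) = (2*T)/(-48 + T) = 2*T/(-48 + T))
(1813 + d(U)) + p(54) = (1813 + 2*(3/25)/(-48 + 3/25)) + (1/2)*(24 + 54)/54 = (1813 + 2*(3/25)/(-1197/25)) + (1/2)*(1/54)*78 = (1813 + 2*(3/25)*(-25/1197)) + 13/18 = (1813 - 2/399) + 13/18 = 723385/399 + 13/18 = 4342039/2394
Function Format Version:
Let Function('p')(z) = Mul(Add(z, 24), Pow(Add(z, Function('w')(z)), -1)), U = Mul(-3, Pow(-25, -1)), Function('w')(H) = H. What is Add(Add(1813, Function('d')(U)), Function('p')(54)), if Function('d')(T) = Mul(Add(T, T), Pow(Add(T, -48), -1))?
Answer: Rational(4342039, 2394) ≈ 1813.7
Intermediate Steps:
U = Rational(3, 25) (U = Mul(-3, Rational(-1, 25)) = Rational(3, 25) ≈ 0.12000)
Function('p')(z) = Mul(Rational(1, 2), Pow(z, -1), Add(24, z)) (Function('p')(z) = Mul(Add(z, 24), Pow(Add(z, z), -1)) = Mul(Add(24, z), Pow(Mul(2, z), -1)) = Mul(Add(24, z), Mul(Rational(1, 2), Pow(z, -1))) = Mul(Rational(1, 2), Pow(z, -1), Add(24, z)))
Function('d')(T) = Mul(2, T, Pow(Add(-48, T), -1)) (Function('d')(T) = Mul(Mul(2, T), Pow(Add(-48, T), -1)) = Mul(2, T, Pow(Add(-48, T), -1)))
Add(Add(1813, Function('d')(U)), Function('p')(54)) = Add(Add(1813, Mul(2, Rational(3, 25), Pow(Add(-48, Rational(3, 25)), -1))), Mul(Rational(1, 2), Pow(54, -1), Add(24, 54))) = Add(Add(1813, Mul(2, Rational(3, 25), Pow(Rational(-1197, 25), -1))), Mul(Rational(1, 2), Rational(1, 54), 78)) = Add(Add(1813, Mul(2, Rational(3, 25), Rational(-25, 1197))), Rational(13, 18)) = Add(Add(1813, Rational(-2, 399)), Rational(13, 18)) = Add(Rational(723385, 399), Rational(13, 18)) = Rational(4342039, 2394)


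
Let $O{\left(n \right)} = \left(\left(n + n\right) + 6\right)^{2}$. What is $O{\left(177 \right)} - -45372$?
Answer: $174972$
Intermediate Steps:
$O{\left(n \right)} = \left(6 + 2 n\right)^{2}$ ($O{\left(n \right)} = \left(2 n + 6\right)^{2} = \left(6 + 2 n\right)^{2}$)
$O{\left(177 \right)} - -45372 = 4 \left(3 + 177\right)^{2} - -45372 = 4 \cdot 180^{2} + 45372 = 4 \cdot 32400 + 45372 = 129600 + 45372 = 174972$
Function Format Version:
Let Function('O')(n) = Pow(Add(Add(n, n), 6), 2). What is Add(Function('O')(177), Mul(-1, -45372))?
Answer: 174972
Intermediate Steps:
Function('O')(n) = Pow(Add(6, Mul(2, n)), 2) (Function('O')(n) = Pow(Add(Mul(2, n), 6), 2) = Pow(Add(6, Mul(2, n)), 2))
Add(Function('O')(177), Mul(-1, -45372)) = Add(Mul(4, Pow(Add(3, 177), 2)), Mul(-1, -45372)) = Add(Mul(4, Pow(180, 2)), 45372) = Add(Mul(4, 32400), 45372) = Add(129600, 45372) = 174972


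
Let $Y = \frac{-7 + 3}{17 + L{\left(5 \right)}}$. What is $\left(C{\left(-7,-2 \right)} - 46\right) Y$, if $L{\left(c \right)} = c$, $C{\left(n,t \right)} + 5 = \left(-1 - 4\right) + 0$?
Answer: $\frac{112}{11} \approx 10.182$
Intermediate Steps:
$C{\left(n,t \right)} = -10$ ($C{\left(n,t \right)} = -5 + \left(\left(-1 - 4\right) + 0\right) = -5 + \left(-5 + 0\right) = -5 - 5 = -10$)
$Y = - \frac{2}{11}$ ($Y = \frac{-7 + 3}{17 + 5} = - \frac{4}{22} = \left(-4\right) \frac{1}{22} = - \frac{2}{11} \approx -0.18182$)
$\left(C{\left(-7,-2 \right)} - 46\right) Y = \left(-10 - 46\right) \left(- \frac{2}{11}\right) = \left(-56\right) \left(- \frac{2}{11}\right) = \frac{112}{11}$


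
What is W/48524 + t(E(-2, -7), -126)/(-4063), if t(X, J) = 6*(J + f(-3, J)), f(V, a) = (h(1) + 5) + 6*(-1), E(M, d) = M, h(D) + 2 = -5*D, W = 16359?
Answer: 15068559/28164716 ≈ 0.53502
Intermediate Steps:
h(D) = -2 - 5*D
f(V, a) = -8 (f(V, a) = ((-2 - 5*1) + 5) + 6*(-1) = ((-2 - 5) + 5) - 6 = (-7 + 5) - 6 = -2 - 6 = -8)
t(X, J) = -48 + 6*J (t(X, J) = 6*(J - 8) = 6*(-8 + J) = -48 + 6*J)
W/48524 + t(E(-2, -7), -126)/(-4063) = 16359/48524 + (-48 + 6*(-126))/(-4063) = 16359*(1/48524) + (-48 - 756)*(-1/4063) = 2337/6932 - 804*(-1/4063) = 2337/6932 + 804/4063 = 15068559/28164716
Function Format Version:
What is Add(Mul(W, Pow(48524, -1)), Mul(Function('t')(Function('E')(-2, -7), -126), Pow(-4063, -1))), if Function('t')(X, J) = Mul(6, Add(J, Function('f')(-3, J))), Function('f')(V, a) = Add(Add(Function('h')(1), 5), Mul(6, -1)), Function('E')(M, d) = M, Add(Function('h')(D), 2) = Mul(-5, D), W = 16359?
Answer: Rational(15068559, 28164716) ≈ 0.53502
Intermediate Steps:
Function('h')(D) = Add(-2, Mul(-5, D))
Function('f')(V, a) = -8 (Function('f')(V, a) = Add(Add(Add(-2, Mul(-5, 1)), 5), Mul(6, -1)) = Add(Add(Add(-2, -5), 5), -6) = Add(Add(-7, 5), -6) = Add(-2, -6) = -8)
Function('t')(X, J) = Add(-48, Mul(6, J)) (Function('t')(X, J) = Mul(6, Add(J, -8)) = Mul(6, Add(-8, J)) = Add(-48, Mul(6, J)))
Add(Mul(W, Pow(48524, -1)), Mul(Function('t')(Function('E')(-2, -7), -126), Pow(-4063, -1))) = Add(Mul(16359, Pow(48524, -1)), Mul(Add(-48, Mul(6, -126)), Pow(-4063, -1))) = Add(Mul(16359, Rational(1, 48524)), Mul(Add(-48, -756), Rational(-1, 4063))) = Add(Rational(2337, 6932), Mul(-804, Rational(-1, 4063))) = Add(Rational(2337, 6932), Rational(804, 4063)) = Rational(15068559, 28164716)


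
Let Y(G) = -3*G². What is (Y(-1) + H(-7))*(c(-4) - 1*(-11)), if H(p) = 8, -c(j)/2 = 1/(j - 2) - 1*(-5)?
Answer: 20/3 ≈ 6.6667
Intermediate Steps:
c(j) = -10 - 2/(-2 + j) (c(j) = -2*(1/(j - 2) - 1*(-5)) = -2*(1/(-2 + j) + 5) = -2*(5 + 1/(-2 + j)) = -10 - 2/(-2 + j))
(Y(-1) + H(-7))*(c(-4) - 1*(-11)) = (-3*(-1)² + 8)*(2*(9 - 5*(-4))/(-2 - 4) - 1*(-11)) = (-3*1 + 8)*(2*(9 + 20)/(-6) + 11) = (-3 + 8)*(2*(-⅙)*29 + 11) = 5*(-29/3 + 11) = 5*(4/3) = 20/3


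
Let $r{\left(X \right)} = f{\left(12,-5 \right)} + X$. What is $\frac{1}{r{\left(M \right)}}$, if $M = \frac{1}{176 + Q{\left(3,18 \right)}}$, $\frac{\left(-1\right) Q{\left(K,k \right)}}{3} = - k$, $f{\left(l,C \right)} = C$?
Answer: $- \frac{230}{1149} \approx -0.20017$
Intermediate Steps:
$Q{\left(K,k \right)} = 3 k$ ($Q{\left(K,k \right)} = - 3 \left(- k\right) = 3 k$)
$M = \frac{1}{230}$ ($M = \frac{1}{176 + 3 \cdot 18} = \frac{1}{176 + 54} = \frac{1}{230} \approx 0.0043478$)
$r{\left(X \right)} = -5 + X$
$\frac{1}{r{\left(M \right)}} = \frac{1}{-5 + \frac{1}{230}} = \frac{1}{- \frac{1149}{230}} = - \frac{230}{1149}$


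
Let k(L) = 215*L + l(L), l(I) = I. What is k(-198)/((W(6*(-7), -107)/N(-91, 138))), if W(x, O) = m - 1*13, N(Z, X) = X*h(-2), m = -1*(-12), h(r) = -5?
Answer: -29509920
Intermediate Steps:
m = 12
k(L) = 216*L (k(L) = 215*L + L = 216*L)
N(Z, X) = -5*X (N(Z, X) = X*(-5) = -5*X)
W(x, O) = -1 (W(x, O) = 12 - 1*13 = 12 - 13 = -1)
k(-198)/((W(6*(-7), -107)/N(-91, 138))) = (216*(-198))/((-1/((-5*138)))) = -42768/((-1/(-690))) = -42768/((-1*(-1/690))) = -42768/1/690 = -42768*690 = -29509920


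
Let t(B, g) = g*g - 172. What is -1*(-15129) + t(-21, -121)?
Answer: 29598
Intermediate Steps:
t(B, g) = -172 + g² (t(B, g) = g² - 172 = -172 + g²)
-1*(-15129) + t(-21, -121) = -1*(-15129) + (-172 + (-121)²) = 15129 + (-172 + 14641) = 15129 + 14469 = 29598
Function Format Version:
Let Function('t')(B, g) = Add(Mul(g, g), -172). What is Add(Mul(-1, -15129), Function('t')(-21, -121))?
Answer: 29598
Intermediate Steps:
Function('t')(B, g) = Add(-172, Pow(g, 2)) (Function('t')(B, g) = Add(Pow(g, 2), -172) = Add(-172, Pow(g, 2)))
Add(Mul(-1, -15129), Function('t')(-21, -121)) = Add(Mul(-1, -15129), Add(-172, Pow(-121, 2))) = Add(15129, Add(-172, 14641)) = Add(15129, 14469) = 29598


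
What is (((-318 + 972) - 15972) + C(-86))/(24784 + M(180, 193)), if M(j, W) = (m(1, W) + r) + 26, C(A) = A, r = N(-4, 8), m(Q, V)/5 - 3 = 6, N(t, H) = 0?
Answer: -15404/24855 ≈ -0.61975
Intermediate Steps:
m(Q, V) = 45 (m(Q, V) = 15 + 5*6 = 15 + 30 = 45)
r = 0
M(j, W) = 71 (M(j, W) = (45 + 0) + 26 = 45 + 26 = 71)
(((-318 + 972) - 15972) + C(-86))/(24784 + M(180, 193)) = (((-318 + 972) - 15972) - 86)/(24784 + 71) = ((654 - 15972) - 86)/24855 = (-15318 - 86)*(1/24855) = -15404*1/24855 = -15404/24855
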